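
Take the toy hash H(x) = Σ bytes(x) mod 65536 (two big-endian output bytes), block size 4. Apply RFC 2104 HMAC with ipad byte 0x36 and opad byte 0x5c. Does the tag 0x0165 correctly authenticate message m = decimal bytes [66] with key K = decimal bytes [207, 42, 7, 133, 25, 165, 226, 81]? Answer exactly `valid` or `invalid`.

Key decimal bytes [207, 42, 7, 133, 25, 165, 226, 81] = cf 2a 07 85 19 a5 e2 51 is 8 bytes > B = 4, so hash it first: H(key) = 03 76, then zero-pad to 4 bytes: K' = 03 76 00 00.
K' ⊕ ipad = 35 40 36 36; K' ⊕ opad = 5f 2a 5c 5c.
Inner hash: sum = 53+64+54+54+66 = 291 → 01 23.
Outer hash (recomputed tag): sum = 95+42+92+92+1+35 = 357 → 01 65.
Recomputed tag = 0165; claimed = 0165 → match.

valid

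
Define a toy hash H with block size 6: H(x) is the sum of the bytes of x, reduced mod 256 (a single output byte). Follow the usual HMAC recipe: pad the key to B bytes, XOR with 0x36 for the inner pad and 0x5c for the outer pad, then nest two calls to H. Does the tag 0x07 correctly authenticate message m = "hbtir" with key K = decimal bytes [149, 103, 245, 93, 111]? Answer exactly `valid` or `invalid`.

Key decimal bytes [149, 103, 245, 93, 111] = 95 67 f5 5d 6f is 5 bytes ≤ B = 6; zero-pad to 6 bytes: K' = 95 67 f5 5d 6f 00.
K' ⊕ ipad = a3 51 c3 6b 59 36; K' ⊕ opad = c9 3b a9 01 33 5c.
Inner hash: sum = 163+81+195+107+89+54+104+98+116+105+114 = 1226; mod 256 = 202 → ca.
Outer hash (recomputed tag): sum = 201+59+169+1+51+92+202 = 775; mod 256 = 7 → 07.
Recomputed tag = 07; claimed = 07 → match.

valid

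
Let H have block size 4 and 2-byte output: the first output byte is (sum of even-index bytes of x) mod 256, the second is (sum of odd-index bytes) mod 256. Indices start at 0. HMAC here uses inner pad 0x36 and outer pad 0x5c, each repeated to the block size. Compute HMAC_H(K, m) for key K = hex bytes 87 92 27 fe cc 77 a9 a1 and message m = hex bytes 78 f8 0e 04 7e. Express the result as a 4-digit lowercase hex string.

2a20

Key hex bytes 87 92 27 fe cc 77 a9 a1 is 8 bytes > B = 4, so hash it first: H(key) = 23 a8, then zero-pad to 4 bytes: K' = 23 a8 00 00.
K' ⊕ ipad = 15 9e 36 36.  K' ⊕ opad = 7f f4 5c 5c.
Inner input = (K'⊕ipad) ∥ m = 15 9e 36 36 ∥ 78 f8 0e 04 7e.
Inner hash: even-index sum = 335 mod 256 = 79; odd-index sum = 464 mod 256 = 208 → 4f d0.
Outer input = (K'⊕opad) ∥ inner = 7f f4 5c 5c ∥ 4f d0.
Outer hash (tag): even-index sum = 298 mod 256 = 42; odd-index sum = 544 mod 256 = 32 → 2a 20.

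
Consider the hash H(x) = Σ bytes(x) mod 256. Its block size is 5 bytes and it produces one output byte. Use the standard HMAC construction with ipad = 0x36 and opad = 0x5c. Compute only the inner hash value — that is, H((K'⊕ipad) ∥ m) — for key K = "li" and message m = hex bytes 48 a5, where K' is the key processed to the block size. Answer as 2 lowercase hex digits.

Key "li" = 6c 69 is 2 bytes ≤ B = 5; zero-pad to 5 bytes: K' = 6c 69 00 00 00.
K' ⊕ ipad = 5a 5f 36 36 36.
Inner input = 5a 5f 36 36 36 ∥ 48 a5.
Inner hash: sum = 90+95+54+54+54+72+165 = 584; mod 256 = 72 → 48.

48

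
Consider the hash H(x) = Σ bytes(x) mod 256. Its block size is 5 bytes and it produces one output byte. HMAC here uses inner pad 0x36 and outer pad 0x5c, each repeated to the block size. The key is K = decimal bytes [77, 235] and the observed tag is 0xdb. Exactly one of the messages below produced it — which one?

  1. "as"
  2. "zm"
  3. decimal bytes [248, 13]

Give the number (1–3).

Key decimal bytes [77, 235] = 4d eb is 2 bytes ≤ B = 5; zero-pad to 5 bytes: K' = 4d eb 00 00 00.
K' ⊕ ipad = 7b dd 36 36 36; K' ⊕ opad = 11 b7 5c 5c 5c.
m1: inner = H(7b dd 36 36 36 61 73) = ce; tag = H(11 b7 5c 5c 5c ce) = aa
m2: inner = H(7b dd 36 36 36 7a 6d) = e1; tag = H(11 b7 5c 5c 5c e1) = bd
m3: inner = H(7b dd 36 36 36 f8 0d) = ff; tag = H(11 b7 5c 5c 5c ff) = db ← matches

3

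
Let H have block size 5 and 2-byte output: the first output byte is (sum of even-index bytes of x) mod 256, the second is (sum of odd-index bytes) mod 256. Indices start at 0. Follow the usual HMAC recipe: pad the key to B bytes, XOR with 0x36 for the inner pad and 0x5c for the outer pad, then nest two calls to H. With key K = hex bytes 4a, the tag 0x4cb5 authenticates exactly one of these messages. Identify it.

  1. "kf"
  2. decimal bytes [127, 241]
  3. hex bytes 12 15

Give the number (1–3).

Key hex bytes 4a is 1 byte ≤ B = 5; zero-pad to 5 bytes: K' = 4a 00 00 00 00.
K' ⊕ ipad = 7c 36 36 36 36; K' ⊕ opad = 16 5c 5c 5c 5c.
m1: inner = H(7c 36 36 36 36 6b 66) = 4e d7; tag = H(16 5c 5c 5c 5c 4e d7) = a506
m2: inner = H(7c 36 36 36 36 7f f1) = d9 eb; tag = H(16 5c 5c 5c 5c d9 eb) = b991
m3: inner = H(7c 36 36 36 36 12 15) = fd 7e; tag = H(16 5c 5c 5c 5c fd 7e) = 4cb5 ← matches

3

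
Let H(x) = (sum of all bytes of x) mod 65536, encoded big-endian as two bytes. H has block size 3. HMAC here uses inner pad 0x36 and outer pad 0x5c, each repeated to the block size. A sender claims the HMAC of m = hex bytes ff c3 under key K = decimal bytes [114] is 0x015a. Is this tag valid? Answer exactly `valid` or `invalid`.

valid

Key decimal bytes [114] = 72 is 1 byte ≤ B = 3; zero-pad to 3 bytes: K' = 72 00 00.
K' ⊕ ipad = 44 36 36; K' ⊕ opad = 2e 5c 5c.
Inner hash: sum = 68+54+54+255+195 = 626 → 02 72.
Outer hash (recomputed tag): sum = 46+92+92+2+114 = 346 → 01 5a.
Recomputed tag = 015a; claimed = 015a → match.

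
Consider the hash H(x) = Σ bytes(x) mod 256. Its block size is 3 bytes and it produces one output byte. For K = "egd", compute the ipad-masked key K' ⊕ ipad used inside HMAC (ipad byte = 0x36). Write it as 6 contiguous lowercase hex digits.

535152

Key "egd" = 65 67 64 is exactly B = 3 bytes: K' = 65 67 64.
XOR each byte with 0x36: 65⊕36=53, 67⊕36=51, 64⊕36=52.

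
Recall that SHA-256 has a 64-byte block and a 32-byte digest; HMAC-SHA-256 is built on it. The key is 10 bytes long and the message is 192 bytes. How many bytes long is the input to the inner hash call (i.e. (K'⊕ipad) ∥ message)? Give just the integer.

Key is 10 ≤ 64 bytes, zero-padded: |K'| = 64.
Inner input = (K'⊕ipad) ∥ m → 64 + 192 = 256 bytes.

256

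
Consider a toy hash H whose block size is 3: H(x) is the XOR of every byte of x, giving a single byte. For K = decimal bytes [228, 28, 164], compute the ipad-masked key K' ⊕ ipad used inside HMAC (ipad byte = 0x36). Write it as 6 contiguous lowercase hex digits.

Key decimal bytes [228, 28, 164] = e4 1c a4 is exactly B = 3 bytes: K' = e4 1c a4.
XOR each byte with 0x36: e4⊕36=d2, 1c⊕36=2a, a4⊕36=92.

d22a92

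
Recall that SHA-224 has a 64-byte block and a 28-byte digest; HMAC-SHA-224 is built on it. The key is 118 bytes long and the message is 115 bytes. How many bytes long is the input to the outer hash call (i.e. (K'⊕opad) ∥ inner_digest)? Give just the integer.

Key is 118 > 64 bytes, so it is hashed to 28 bytes then zero-padded to 64: |K'| = 64.
Outer input = (K'⊕opad) ∥ H(inner) → 64 + 28 = 92 bytes.

92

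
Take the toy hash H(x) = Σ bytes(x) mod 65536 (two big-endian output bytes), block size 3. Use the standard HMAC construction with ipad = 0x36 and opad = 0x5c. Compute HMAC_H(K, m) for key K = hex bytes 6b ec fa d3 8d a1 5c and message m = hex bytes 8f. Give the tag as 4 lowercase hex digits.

0236

Key hex bytes 6b ec fa d3 8d a1 5c is 7 bytes > B = 3, so hash it first: H(key) = 04 ae, then zero-pad to 3 bytes: K' = 04 ae 00.
K' ⊕ ipad = 32 98 36.  K' ⊕ opad = 58 f2 5c.
Inner input = (K'⊕ipad) ∥ m = 32 98 36 ∥ 8f.
Inner hash: sum = 50+152+54+143 = 399 → 01 8f.
Outer input = (K'⊕opad) ∥ inner = 58 f2 5c ∥ 01 8f.
Outer hash (tag): sum = 88+242+92+1+143 = 566 → 02 36.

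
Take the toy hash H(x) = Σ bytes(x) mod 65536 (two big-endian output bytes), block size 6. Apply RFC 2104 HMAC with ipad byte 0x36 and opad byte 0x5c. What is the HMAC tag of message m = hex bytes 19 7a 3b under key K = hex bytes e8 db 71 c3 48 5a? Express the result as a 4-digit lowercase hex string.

02e4

Key hex bytes e8 db 71 c3 48 5a is exactly B = 6 bytes: K' = e8 db 71 c3 48 5a.
K' ⊕ ipad = de ed 47 f5 7e 6c.  K' ⊕ opad = b4 87 2d 9f 14 06.
Inner input = (K'⊕ipad) ∥ m = de ed 47 f5 7e 6c ∥ 19 7a 3b.
Inner hash: sum = 222+237+71+245+126+108+25+122+59 = 1215 → 04 bf.
Outer input = (K'⊕opad) ∥ inner = b4 87 2d 9f 14 06 ∥ 04 bf.
Outer hash (tag): sum = 180+135+45+159+20+6+4+191 = 740 → 02 e4.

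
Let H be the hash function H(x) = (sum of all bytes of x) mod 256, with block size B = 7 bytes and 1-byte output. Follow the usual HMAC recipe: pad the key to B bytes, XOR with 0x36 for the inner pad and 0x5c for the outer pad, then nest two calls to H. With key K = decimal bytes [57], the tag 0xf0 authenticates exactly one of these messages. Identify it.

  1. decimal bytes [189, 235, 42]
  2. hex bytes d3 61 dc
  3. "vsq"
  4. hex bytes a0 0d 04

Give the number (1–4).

Key decimal bytes [57] = 39 is 1 byte ≤ B = 7; zero-pad to 7 bytes: K' = 39 00 00 00 00 00 00.
K' ⊕ ipad = 0f 36 36 36 36 36 36; K' ⊕ opad = 65 5c 5c 5c 5c 5c 5c.
m1: inner = H(0f 36 36 36 36 36 36 bd eb 2a) = 25; tag = H(65 5c 5c 5c 5c 5c 5c 25) = b2
m2: inner = H(0f 36 36 36 36 36 36 d3 61 dc) = 63; tag = H(65 5c 5c 5c 5c 5c 5c 63) = f0 ← matches
m3: inner = H(0f 36 36 36 36 36 36 76 73 71) = ad; tag = H(65 5c 5c 5c 5c 5c 5c ad) = 3a
m4: inner = H(0f 36 36 36 36 36 36 a0 0d 04) = 04; tag = H(65 5c 5c 5c 5c 5c 5c 04) = 91

2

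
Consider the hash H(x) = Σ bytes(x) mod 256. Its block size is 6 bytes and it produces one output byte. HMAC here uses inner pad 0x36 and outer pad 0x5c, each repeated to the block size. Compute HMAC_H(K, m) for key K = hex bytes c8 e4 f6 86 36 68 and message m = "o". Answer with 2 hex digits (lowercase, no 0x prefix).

Key hex bytes c8 e4 f6 86 36 68 is exactly B = 6 bytes: K' = c8 e4 f6 86 36 68.
K' ⊕ ipad = fe d2 c0 b0 00 5e.  K' ⊕ opad = 94 b8 aa da 6a 34.
Inner input = (K'⊕ipad) ∥ m = fe d2 c0 b0 00 5e ∥ 6f.
Inner hash: sum = 254+210+192+176+0+94+111 = 1037; mod 256 = 13 → 0d.
Outer input = (K'⊕opad) ∥ inner = 94 b8 aa da 6a 34 ∥ 0d.
Outer hash (tag): sum = 148+184+170+218+106+52+13 = 891; mod 256 = 123 → 7b.

7b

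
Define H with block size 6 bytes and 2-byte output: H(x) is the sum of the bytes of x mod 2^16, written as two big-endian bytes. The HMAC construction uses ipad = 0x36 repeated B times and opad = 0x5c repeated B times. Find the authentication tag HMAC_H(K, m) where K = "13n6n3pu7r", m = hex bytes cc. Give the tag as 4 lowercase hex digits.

Key "13n6n3pu7r" = 31 33 6e 36 6e 33 70 75 37 72 is 10 bytes > B = 6, so hash it first: H(key) = 03 37, then zero-pad to 6 bytes: K' = 03 37 00 00 00 00.
K' ⊕ ipad = 35 01 36 36 36 36.  K' ⊕ opad = 5f 6b 5c 5c 5c 5c.
Inner input = (K'⊕ipad) ∥ m = 35 01 36 36 36 36 ∥ cc.
Inner hash: sum = 53+1+54+54+54+54+204 = 474 → 01 da.
Outer input = (K'⊕opad) ∥ inner = 5f 6b 5c 5c 5c 5c ∥ 01 da.
Outer hash (tag): sum = 95+107+92+92+92+92+1+218 = 789 → 03 15.

0315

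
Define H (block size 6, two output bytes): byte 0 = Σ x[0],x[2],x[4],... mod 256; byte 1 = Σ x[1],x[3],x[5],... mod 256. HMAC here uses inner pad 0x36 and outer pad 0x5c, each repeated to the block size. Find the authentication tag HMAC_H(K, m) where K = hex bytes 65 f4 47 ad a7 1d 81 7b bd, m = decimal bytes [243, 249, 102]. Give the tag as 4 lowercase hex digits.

Key hex bytes 65 f4 47 ad a7 1d 81 7b bd is 9 bytes > B = 6, so hash it first: H(key) = 91 39, then zero-pad to 6 bytes: K' = 91 39 00 00 00 00.
K' ⊕ ipad = a7 0f 36 36 36 36.  K' ⊕ opad = cd 65 5c 5c 5c 5c.
Inner input = (K'⊕ipad) ∥ m = a7 0f 36 36 36 36 ∥ f3 f9 66.
Inner hash: even-index sum = 620 mod 256 = 108; odd-index sum = 372 mod 256 = 116 → 6c 74.
Outer input = (K'⊕opad) ∥ inner = cd 65 5c 5c 5c 5c ∥ 6c 74.
Outer hash (tag): even-index sum = 497 mod 256 = 241; odd-index sum = 401 mod 256 = 145 → f1 91.

f191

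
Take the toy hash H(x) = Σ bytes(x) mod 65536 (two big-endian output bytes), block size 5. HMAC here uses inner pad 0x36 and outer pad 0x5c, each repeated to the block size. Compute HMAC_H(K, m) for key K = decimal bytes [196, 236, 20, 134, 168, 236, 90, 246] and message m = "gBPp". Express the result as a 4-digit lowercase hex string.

0237

Key decimal bytes [196, 236, 20, 134, 168, 236, 90, 246] = c4 ec 14 86 a8 ec 5a f6 is 8 bytes > B = 5, so hash it first: H(key) = 05 2e, then zero-pad to 5 bytes: K' = 05 2e 00 00 00.
K' ⊕ ipad = 33 18 36 36 36.  K' ⊕ opad = 59 72 5c 5c 5c.
Inner input = (K'⊕ipad) ∥ m = 33 18 36 36 36 ∥ 67 42 50 70.
Inner hash: sum = 51+24+54+54+54+103+66+80+112 = 598 → 02 56.
Outer input = (K'⊕opad) ∥ inner = 59 72 5c 5c 5c ∥ 02 56.
Outer hash (tag): sum = 89+114+92+92+92+2+86 = 567 → 02 37.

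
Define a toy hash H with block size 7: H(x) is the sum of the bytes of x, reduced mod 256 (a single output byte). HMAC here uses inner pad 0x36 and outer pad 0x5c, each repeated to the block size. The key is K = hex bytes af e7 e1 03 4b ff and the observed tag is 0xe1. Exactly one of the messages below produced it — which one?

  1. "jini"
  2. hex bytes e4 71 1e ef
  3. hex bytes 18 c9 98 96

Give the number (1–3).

3

Key hex bytes af e7 e1 03 4b ff is 6 bytes ≤ B = 7; zero-pad to 7 bytes: K' = af e7 e1 03 4b ff 00.
K' ⊕ ipad = 99 d1 d7 35 7d c9 36; K' ⊕ opad = f3 bb bd 5f 17 a3 5c.
m1: inner = H(99 d1 d7 35 7d c9 36 6a 69 6e 69) = 9c; tag = H(f3 bb bd 5f 17 a3 5c 9c) = 7c
m2: inner = H(99 d1 d7 35 7d c9 36 e4 71 1e ef) = 54; tag = H(f3 bb bd 5f 17 a3 5c 54) = 34
m3: inner = H(99 d1 d7 35 7d c9 36 18 c9 98 96) = 01; tag = H(f3 bb bd 5f 17 a3 5c 01) = e1 ← matches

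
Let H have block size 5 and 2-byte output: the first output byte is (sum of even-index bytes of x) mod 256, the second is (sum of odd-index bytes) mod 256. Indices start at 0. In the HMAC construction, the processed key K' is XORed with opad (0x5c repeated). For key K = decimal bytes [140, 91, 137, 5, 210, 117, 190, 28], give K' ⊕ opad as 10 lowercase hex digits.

Key decimal bytes [140, 91, 137, 5, 210, 117, 190, 28] = 8c 5b 89 05 d2 75 be 1c is 8 bytes > B = 5, so hash it first: H(key) = a5 f1, then zero-pad to 5 bytes: K' = a5 f1 00 00 00.
XOR each byte with 0x5c: a5⊕5c=f9, f1⊕5c=ad, 00⊕5c=5c, 00⊕5c=5c, 00⊕5c=5c.

f9ad5c5c5c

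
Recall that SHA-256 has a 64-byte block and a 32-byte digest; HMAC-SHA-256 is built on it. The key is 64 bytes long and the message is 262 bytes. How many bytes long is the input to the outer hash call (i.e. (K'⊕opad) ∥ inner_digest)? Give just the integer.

96

Key is 64 ≤ 64 bytes, zero-padded: |K'| = 64.
Outer input = (K'⊕opad) ∥ H(inner) → 64 + 32 = 96 bytes.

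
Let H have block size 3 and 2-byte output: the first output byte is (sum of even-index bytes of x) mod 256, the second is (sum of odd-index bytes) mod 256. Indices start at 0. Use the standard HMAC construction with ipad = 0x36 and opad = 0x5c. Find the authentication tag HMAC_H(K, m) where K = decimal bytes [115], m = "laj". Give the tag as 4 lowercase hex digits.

Key decimal bytes [115] = 73 is 1 byte ≤ B = 3; zero-pad to 3 bytes: K' = 73 00 00.
K' ⊕ ipad = 45 36 36.  K' ⊕ opad = 2f 5c 5c.
Inner input = (K'⊕ipad) ∥ m = 45 36 36 ∥ 6c 61 6a.
Inner hash: even-index sum = 220 mod 256 = 220; odd-index sum = 268 mod 256 = 12 → dc 0c.
Outer input = (K'⊕opad) ∥ inner = 2f 5c 5c ∥ dc 0c.
Outer hash (tag): even-index sum = 151 mod 256 = 151; odd-index sum = 312 mod 256 = 56 → 97 38.

9738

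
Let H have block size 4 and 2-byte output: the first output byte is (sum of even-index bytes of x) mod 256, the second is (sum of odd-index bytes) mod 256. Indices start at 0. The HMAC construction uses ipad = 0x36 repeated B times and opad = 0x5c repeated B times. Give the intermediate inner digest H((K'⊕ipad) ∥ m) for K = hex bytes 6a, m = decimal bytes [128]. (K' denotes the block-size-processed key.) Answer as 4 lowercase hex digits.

126c

Key hex bytes 6a is 1 byte ≤ B = 4; zero-pad to 4 bytes: K' = 6a 00 00 00.
K' ⊕ ipad = 5c 36 36 36.
Inner input = 5c 36 36 36 ∥ 80.
Inner hash: even-index sum = 274 mod 256 = 18; odd-index sum = 108 mod 256 = 108 → 12 6c.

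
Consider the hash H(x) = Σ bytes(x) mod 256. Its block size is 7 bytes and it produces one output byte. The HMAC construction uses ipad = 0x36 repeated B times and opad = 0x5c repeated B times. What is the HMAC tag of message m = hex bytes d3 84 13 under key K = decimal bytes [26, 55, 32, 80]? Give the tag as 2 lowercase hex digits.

02

Key decimal bytes [26, 55, 32, 80] = 1a 37 20 50 is 4 bytes ≤ B = 7; zero-pad to 7 bytes: K' = 1a 37 20 50 00 00 00.
K' ⊕ ipad = 2c 01 16 66 36 36 36.  K' ⊕ opad = 46 6b 7c 0c 5c 5c 5c.
Inner input = (K'⊕ipad) ∥ m = 2c 01 16 66 36 36 36 ∥ d3 84 13.
Inner hash: sum = 44+1+22+102+54+54+54+211+132+19 = 693; mod 256 = 181 → b5.
Outer input = (K'⊕opad) ∥ inner = 46 6b 7c 0c 5c 5c 5c ∥ b5.
Outer hash (tag): sum = 70+107+124+12+92+92+92+181 = 770; mod 256 = 2 → 02.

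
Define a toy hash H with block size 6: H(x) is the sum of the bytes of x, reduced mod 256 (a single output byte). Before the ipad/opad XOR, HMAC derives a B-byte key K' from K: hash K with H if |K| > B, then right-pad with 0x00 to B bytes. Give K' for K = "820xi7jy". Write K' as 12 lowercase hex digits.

950000000000

|K| = 8 > B = 6, so first hash the key.
H(K): sum = 56+50+48+120+105+55+106+121 = 661; mod 256 = 149 → 95.
Zero-pad H(K) = 95 to 6 bytes: K' = 95 00 00 00 00 00.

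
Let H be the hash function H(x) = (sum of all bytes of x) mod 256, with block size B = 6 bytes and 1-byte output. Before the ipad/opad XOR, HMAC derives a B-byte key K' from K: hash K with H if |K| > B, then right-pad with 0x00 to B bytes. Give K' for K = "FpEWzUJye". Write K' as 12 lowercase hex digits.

|K| = 9 > B = 6, so first hash the key.
H(K): sum = 70+112+69+87+122+85+74+121+101 = 841; mod 256 = 73 → 49.
Zero-pad H(K) = 49 to 6 bytes: K' = 49 00 00 00 00 00.

490000000000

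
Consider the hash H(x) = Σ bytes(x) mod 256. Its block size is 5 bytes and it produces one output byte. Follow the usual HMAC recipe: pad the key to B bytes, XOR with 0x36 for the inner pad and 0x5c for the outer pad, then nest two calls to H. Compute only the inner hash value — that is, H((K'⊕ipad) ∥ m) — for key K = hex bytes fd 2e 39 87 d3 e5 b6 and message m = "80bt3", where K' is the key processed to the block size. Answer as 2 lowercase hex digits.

Key hex bytes fd 2e 39 87 d3 e5 b6 is 7 bytes > B = 5, so hash it first: H(key) = 59, then zero-pad to 5 bytes: K' = 59 00 00 00 00.
K' ⊕ ipad = 6f 36 36 36 36.
Inner input = 6f 36 36 36 36 ∥ 38 30 62 74 33.
Inner hash: sum = 111+54+54+54+54+56+48+98+116+51 = 696; mod 256 = 184 → b8.

b8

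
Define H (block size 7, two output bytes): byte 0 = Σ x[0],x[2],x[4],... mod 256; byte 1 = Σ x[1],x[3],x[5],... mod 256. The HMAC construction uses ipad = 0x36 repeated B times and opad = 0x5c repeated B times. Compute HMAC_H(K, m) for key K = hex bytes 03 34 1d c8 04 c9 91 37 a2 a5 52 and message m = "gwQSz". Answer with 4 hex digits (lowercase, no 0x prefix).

Key hex bytes 03 34 1d c8 04 c9 91 37 a2 a5 52 is 11 bytes > B = 7, so hash it first: H(key) = a9 a1, then zero-pad to 7 bytes: K' = a9 a1 00 00 00 00 00.
K' ⊕ ipad = 9f 97 36 36 36 36 36.  K' ⊕ opad = f5 fd 5c 5c 5c 5c 5c.
Inner input = (K'⊕ipad) ∥ m = 9f 97 36 36 36 36 36 ∥ 67 77 51 53 7a.
Inner hash: even-index sum = 523 mod 256 = 11; odd-index sum = 565 mod 256 = 53 → 0b 35.
Outer input = (K'⊕opad) ∥ inner = f5 fd 5c 5c 5c 5c 5c ∥ 0b 35.
Outer hash (tag): even-index sum = 574 mod 256 = 62; odd-index sum = 448 mod 256 = 192 → 3e c0.

3ec0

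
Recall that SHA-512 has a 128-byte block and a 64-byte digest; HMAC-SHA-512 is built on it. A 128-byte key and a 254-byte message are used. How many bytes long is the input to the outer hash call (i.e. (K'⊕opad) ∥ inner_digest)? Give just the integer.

192

Key is 128 ≤ 128 bytes, zero-padded: |K'| = 128.
Outer input = (K'⊕opad) ∥ H(inner) → 128 + 64 = 192 bytes.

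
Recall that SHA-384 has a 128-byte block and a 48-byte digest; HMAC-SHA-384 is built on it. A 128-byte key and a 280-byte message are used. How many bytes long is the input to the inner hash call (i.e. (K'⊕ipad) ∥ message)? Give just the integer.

408

Key is 128 ≤ 128 bytes, zero-padded: |K'| = 128.
Inner input = (K'⊕ipad) ∥ m → 128 + 280 = 408 bytes.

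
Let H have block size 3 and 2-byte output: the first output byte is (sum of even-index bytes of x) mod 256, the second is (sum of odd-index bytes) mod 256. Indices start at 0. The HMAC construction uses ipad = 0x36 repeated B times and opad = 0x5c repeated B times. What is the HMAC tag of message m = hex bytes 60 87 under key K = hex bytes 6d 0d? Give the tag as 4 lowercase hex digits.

2869

Key hex bytes 6d 0d is 2 bytes ≤ B = 3; zero-pad to 3 bytes: K' = 6d 0d 00.
K' ⊕ ipad = 5b 3b 36.  K' ⊕ opad = 31 51 5c.
Inner input = (K'⊕ipad) ∥ m = 5b 3b 36 ∥ 60 87.
Inner hash: even-index sum = 280 mod 256 = 24; odd-index sum = 155 mod 256 = 155 → 18 9b.
Outer input = (K'⊕opad) ∥ inner = 31 51 5c ∥ 18 9b.
Outer hash (tag): even-index sum = 296 mod 256 = 40; odd-index sum = 105 mod 256 = 105 → 28 69.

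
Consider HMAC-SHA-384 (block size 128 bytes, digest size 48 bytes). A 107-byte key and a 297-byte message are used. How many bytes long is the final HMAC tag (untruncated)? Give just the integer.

48

The tag is one SHA-384 digest: 48 bytes.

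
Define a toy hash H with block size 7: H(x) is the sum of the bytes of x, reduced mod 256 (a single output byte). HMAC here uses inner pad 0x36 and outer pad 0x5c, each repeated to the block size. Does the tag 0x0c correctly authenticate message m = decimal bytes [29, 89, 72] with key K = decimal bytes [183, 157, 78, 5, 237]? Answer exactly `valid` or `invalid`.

Key decimal bytes [183, 157, 78, 5, 237] = b7 9d 4e 05 ed is 5 bytes ≤ B = 7; zero-pad to 7 bytes: K' = b7 9d 4e 05 ed 00 00.
K' ⊕ ipad = 81 ab 78 33 db 36 36; K' ⊕ opad = eb c1 12 59 b1 5c 5c.
Inner hash: sum = 129+171+120+51+219+54+54+29+89+72 = 988; mod 256 = 220 → dc.
Outer hash (recomputed tag): sum = 235+193+18+89+177+92+92+220 = 1116; mod 256 = 92 → 5c.
Recomputed tag = 5c; claimed = 0c → mismatch.

invalid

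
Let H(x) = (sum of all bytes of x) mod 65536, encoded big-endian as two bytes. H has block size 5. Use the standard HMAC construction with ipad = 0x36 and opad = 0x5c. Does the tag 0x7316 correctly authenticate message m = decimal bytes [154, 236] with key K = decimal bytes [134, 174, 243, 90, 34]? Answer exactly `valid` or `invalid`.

invalid

Key decimal bytes [134, 174, 243, 90, 34] = 86 ae f3 5a 22 is exactly B = 5 bytes: K' = 86 ae f3 5a 22.
K' ⊕ ipad = b0 98 c5 6c 14; K' ⊕ opad = da f2 af 06 7e.
Inner hash: sum = 176+152+197+108+20+154+236 = 1043 → 04 13.
Outer hash (recomputed tag): sum = 218+242+175+6+126+4+19 = 790 → 03 16.
Recomputed tag = 0316; claimed = 7316 → mismatch.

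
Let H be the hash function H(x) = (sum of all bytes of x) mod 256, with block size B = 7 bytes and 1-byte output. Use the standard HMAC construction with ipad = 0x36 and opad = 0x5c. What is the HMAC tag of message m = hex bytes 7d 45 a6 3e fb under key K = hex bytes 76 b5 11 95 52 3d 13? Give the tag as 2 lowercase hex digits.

a9

Key hex bytes 76 b5 11 95 52 3d 13 is exactly B = 7 bytes: K' = 76 b5 11 95 52 3d 13.
K' ⊕ ipad = 40 83 27 a3 64 0b 25.  K' ⊕ opad = 2a e9 4d c9 0e 61 4f.
Inner input = (K'⊕ipad) ∥ m = 40 83 27 a3 64 0b 25 ∥ 7d 45 a6 3e fb.
Inner hash: sum = 64+131+39+163+100+11+37+125+69+166+62+251 = 1218; mod 256 = 194 → c2.
Outer input = (K'⊕opad) ∥ inner = 2a e9 4d c9 0e 61 4f ∥ c2.
Outer hash (tag): sum = 42+233+77+201+14+97+79+194 = 937; mod 256 = 169 → a9.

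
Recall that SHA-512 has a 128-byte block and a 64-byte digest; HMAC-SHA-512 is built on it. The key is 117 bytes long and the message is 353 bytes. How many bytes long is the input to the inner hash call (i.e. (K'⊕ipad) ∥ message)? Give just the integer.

Key is 117 ≤ 128 bytes, zero-padded: |K'| = 128.
Inner input = (K'⊕ipad) ∥ m → 128 + 353 = 481 bytes.

481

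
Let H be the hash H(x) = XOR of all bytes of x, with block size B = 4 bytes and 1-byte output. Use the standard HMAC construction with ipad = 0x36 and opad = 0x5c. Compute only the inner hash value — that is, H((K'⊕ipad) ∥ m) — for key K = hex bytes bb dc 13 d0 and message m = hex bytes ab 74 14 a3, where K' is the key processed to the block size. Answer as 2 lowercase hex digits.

Key hex bytes bb dc 13 d0 is exactly B = 4 bytes: K' = bb dc 13 d0.
K' ⊕ ipad = 8d ea 25 e6.
Inner input = 8d ea 25 e6 ∥ ab 74 14 a3.
Inner hash: XOR 8d⊕ea⊕25⊕e6⊕ab⊕74⊕14⊕a3 = cc.

cc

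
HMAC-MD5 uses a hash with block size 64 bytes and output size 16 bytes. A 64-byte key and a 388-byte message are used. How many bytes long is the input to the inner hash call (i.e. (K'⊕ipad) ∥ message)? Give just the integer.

452

Key is 64 ≤ 64 bytes, zero-padded: |K'| = 64.
Inner input = (K'⊕ipad) ∥ m → 64 + 388 = 452 bytes.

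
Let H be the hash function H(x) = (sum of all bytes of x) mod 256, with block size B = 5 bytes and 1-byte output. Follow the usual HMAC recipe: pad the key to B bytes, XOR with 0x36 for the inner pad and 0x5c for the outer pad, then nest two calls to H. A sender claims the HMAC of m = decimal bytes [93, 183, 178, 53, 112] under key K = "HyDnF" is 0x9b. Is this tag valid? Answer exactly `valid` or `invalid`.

Key "HyDnF" = 48 79 44 6e 46 is exactly B = 5 bytes: K' = 48 79 44 6e 46.
K' ⊕ ipad = 7e 4f 72 58 70; K' ⊕ opad = 14 25 18 32 1a.
Inner hash: sum = 126+79+114+88+112+93+183+178+53+112 = 1138; mod 256 = 114 → 72.
Outer hash (recomputed tag): sum = 20+37+24+50+26+114 = 271; mod 256 = 15 → 0f.
Recomputed tag = 0f; claimed = 9b → mismatch.

invalid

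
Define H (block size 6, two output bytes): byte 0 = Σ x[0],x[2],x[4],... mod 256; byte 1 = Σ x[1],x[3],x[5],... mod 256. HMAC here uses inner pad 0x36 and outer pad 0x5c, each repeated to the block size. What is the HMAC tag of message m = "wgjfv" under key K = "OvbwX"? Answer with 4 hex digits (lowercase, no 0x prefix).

Key "OvbwX" = 4f 76 62 77 58 is 5 bytes ≤ B = 6; zero-pad to 6 bytes: K' = 4f 76 62 77 58 00.
K' ⊕ ipad = 79 40 54 41 6e 36.  K' ⊕ opad = 13 2a 3e 2b 04 5c.
Inner input = (K'⊕ipad) ∥ m = 79 40 54 41 6e 36 ∥ 77 67 6a 66 76.
Inner hash: even-index sum = 658 mod 256 = 146; odd-index sum = 388 mod 256 = 132 → 92 84.
Outer input = (K'⊕opad) ∥ inner = 13 2a 3e 2b 04 5c ∥ 92 84.
Outer hash (tag): even-index sum = 231 mod 256 = 231; odd-index sum = 309 mod 256 = 53 → e7 35.

e735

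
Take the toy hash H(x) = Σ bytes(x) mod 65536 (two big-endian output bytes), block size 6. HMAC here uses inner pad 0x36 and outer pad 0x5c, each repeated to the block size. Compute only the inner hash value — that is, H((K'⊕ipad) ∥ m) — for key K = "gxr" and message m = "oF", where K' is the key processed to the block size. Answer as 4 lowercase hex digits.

023a

Key "gxr" = 67 78 72 is 3 bytes ≤ B = 6; zero-pad to 6 bytes: K' = 67 78 72 00 00 00.
K' ⊕ ipad = 51 4e 44 36 36 36.
Inner input = 51 4e 44 36 36 36 ∥ 6f 46.
Inner hash: sum = 81+78+68+54+54+54+111+70 = 570 → 02 3a.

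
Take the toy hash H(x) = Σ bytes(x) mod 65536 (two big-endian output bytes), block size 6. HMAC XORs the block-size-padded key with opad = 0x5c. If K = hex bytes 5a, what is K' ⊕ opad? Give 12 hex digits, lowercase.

Key hex bytes 5a is 1 byte ≤ B = 6; zero-pad to 6 bytes: K' = 5a 00 00 00 00 00.
XOR each byte with 0x5c: 5a⊕5c=06, 00⊕5c=5c, 00⊕5c=5c, 00⊕5c=5c, 00⊕5c=5c, 00⊕5c=5c.

065c5c5c5c5c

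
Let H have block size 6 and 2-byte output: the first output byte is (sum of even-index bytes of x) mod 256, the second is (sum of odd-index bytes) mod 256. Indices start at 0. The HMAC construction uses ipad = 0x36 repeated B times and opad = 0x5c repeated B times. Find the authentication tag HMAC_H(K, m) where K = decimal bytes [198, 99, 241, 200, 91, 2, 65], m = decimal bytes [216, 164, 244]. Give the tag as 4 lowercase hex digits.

6454

Key decimal bytes [198, 99, 241, 200, 91, 2, 65] = c6 63 f1 c8 5b 02 41 is 7 bytes > B = 6, so hash it first: H(key) = 53 2d, then zero-pad to 6 bytes: K' = 53 2d 00 00 00 00.
K' ⊕ ipad = 65 1b 36 36 36 36.  K' ⊕ opad = 0f 71 5c 5c 5c 5c.
Inner input = (K'⊕ipad) ∥ m = 65 1b 36 36 36 36 ∥ d8 a4 f4.
Inner hash: even-index sum = 669 mod 256 = 157; odd-index sum = 299 mod 256 = 43 → 9d 2b.
Outer input = (K'⊕opad) ∥ inner = 0f 71 5c 5c 5c 5c ∥ 9d 2b.
Outer hash (tag): even-index sum = 356 mod 256 = 100; odd-index sum = 340 mod 256 = 84 → 64 54.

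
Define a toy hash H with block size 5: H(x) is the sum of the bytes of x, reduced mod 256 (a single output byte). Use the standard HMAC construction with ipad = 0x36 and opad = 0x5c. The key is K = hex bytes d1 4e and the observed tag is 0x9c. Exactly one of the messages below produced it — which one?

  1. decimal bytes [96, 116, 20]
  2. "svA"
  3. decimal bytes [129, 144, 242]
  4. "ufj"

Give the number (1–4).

1

Key hex bytes d1 4e is 2 bytes ≤ B = 5; zero-pad to 5 bytes: K' = d1 4e 00 00 00.
K' ⊕ ipad = e7 78 36 36 36; K' ⊕ opad = 8d 12 5c 5c 5c.
m1: inner = H(e7 78 36 36 36 60 74 14) = e9; tag = H(8d 12 5c 5c 5c e9) = 9c ← matches
m2: inner = H(e7 78 36 36 36 73 76 41) = 2b; tag = H(8d 12 5c 5c 5c 2b) = de
m3: inner = H(e7 78 36 36 36 81 90 f2) = 04; tag = H(8d 12 5c 5c 5c 04) = b7
m4: inner = H(e7 78 36 36 36 75 66 6a) = 46; tag = H(8d 12 5c 5c 5c 46) = f9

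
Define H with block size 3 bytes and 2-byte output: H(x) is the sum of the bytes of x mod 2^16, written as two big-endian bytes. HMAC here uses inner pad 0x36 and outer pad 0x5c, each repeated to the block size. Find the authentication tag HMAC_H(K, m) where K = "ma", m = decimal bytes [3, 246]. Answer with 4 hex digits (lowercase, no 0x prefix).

Key "ma" = 6d 61 is 2 bytes ≤ B = 3; zero-pad to 3 bytes: K' = 6d 61 00.
K' ⊕ ipad = 5b 57 36.  K' ⊕ opad = 31 3d 5c.
Inner input = (K'⊕ipad) ∥ m = 5b 57 36 ∥ 03 f6.
Inner hash: sum = 91+87+54+3+246 = 481 → 01 e1.
Outer input = (K'⊕opad) ∥ inner = 31 3d 5c ∥ 01 e1.
Outer hash (tag): sum = 49+61+92+1+225 = 428 → 01 ac.

01ac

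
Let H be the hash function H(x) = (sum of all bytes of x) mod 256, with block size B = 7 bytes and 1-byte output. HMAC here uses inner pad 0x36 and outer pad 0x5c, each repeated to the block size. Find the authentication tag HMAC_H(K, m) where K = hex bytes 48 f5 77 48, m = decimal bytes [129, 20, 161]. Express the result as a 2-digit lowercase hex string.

e8

Key hex bytes 48 f5 77 48 is 4 bytes ≤ B = 7; zero-pad to 7 bytes: K' = 48 f5 77 48 00 00 00.
K' ⊕ ipad = 7e c3 41 7e 36 36 36.  K' ⊕ opad = 14 a9 2b 14 5c 5c 5c.
Inner input = (K'⊕ipad) ∥ m = 7e c3 41 7e 36 36 36 ∥ 81 14 a1.
Inner hash: sum = 126+195+65+126+54+54+54+129+20+161 = 984; mod 256 = 216 → d8.
Outer input = (K'⊕opad) ∥ inner = 14 a9 2b 14 5c 5c 5c ∥ d8.
Outer hash (tag): sum = 20+169+43+20+92+92+92+216 = 744; mod 256 = 232 → e8.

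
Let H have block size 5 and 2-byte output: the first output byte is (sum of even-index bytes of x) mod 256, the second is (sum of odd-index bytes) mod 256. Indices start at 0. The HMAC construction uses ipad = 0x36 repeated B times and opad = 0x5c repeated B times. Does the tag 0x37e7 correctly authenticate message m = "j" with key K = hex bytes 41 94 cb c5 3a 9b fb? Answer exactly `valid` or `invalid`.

Key hex bytes 41 94 cb c5 3a 9b fb is 7 bytes > B = 5, so hash it first: H(key) = 41 f4, then zero-pad to 5 bytes: K' = 41 f4 00 00 00.
K' ⊕ ipad = 77 c2 36 36 36; K' ⊕ opad = 1d a8 5c 5c 5c.
Inner hash: even-index sum = 227 mod 256 = 227; odd-index sum = 354 mod 256 = 98 → e3 62.
Outer hash (recomputed tag): even-index sum = 311 mod 256 = 55; odd-index sum = 487 mod 256 = 231 → 37 e7.
Recomputed tag = 37e7; claimed = 37e7 → match.

valid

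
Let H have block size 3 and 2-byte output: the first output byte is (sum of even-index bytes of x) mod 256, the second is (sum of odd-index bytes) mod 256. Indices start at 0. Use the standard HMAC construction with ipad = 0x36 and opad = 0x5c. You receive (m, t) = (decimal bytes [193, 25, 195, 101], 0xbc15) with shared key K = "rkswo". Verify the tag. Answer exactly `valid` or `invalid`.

invalid

Key "rkswo" = 72 6b 73 77 6f is 5 bytes > B = 3, so hash it first: H(key) = 54 e2, then zero-pad to 3 bytes: K' = 54 e2 00.
K' ⊕ ipad = 62 d4 36; K' ⊕ opad = 08 be 5c.
Inner hash: even-index sum = 278 mod 256 = 22; odd-index sum = 600 mod 256 = 88 → 16 58.
Outer hash (recomputed tag): even-index sum = 188 mod 256 = 188; odd-index sum = 212 mod 256 = 212 → bc d4.
Recomputed tag = bcd4; claimed = bc15 → mismatch.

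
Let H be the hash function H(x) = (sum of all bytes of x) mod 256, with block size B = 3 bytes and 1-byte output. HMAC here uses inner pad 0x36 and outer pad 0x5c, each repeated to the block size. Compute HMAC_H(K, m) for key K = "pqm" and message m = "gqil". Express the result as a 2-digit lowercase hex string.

1f

Key "pqm" = 70 71 6d is exactly B = 3 bytes: K' = 70 71 6d.
K' ⊕ ipad = 46 47 5b.  K' ⊕ opad = 2c 2d 31.
Inner input = (K'⊕ipad) ∥ m = 46 47 5b ∥ 67 71 69 6c.
Inner hash: sum = 70+71+91+103+113+105+108 = 661; mod 256 = 149 → 95.
Outer input = (K'⊕opad) ∥ inner = 2c 2d 31 ∥ 95.
Outer hash (tag): sum = 44+45+49+149 = 287; mod 256 = 31 → 1f.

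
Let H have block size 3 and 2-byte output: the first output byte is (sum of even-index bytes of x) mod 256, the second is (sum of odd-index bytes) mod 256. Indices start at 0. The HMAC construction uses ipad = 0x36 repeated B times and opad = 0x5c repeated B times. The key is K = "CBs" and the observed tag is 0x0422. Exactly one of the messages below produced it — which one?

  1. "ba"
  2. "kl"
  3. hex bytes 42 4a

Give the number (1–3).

3

Key "CBs" = 43 42 73 is exactly B = 3 bytes: K' = 43 42 73.
K' ⊕ ipad = 75 74 45; K' ⊕ opad = 1f 1e 2f.
m1: inner = H(75 74 45 62 61) = 1b d6; tag = H(1f 1e 2f 1b d6) = 2439
m2: inner = H(75 74 45 6b 6c) = 26 df; tag = H(1f 1e 2f 26 df) = 2d44
m3: inner = H(75 74 45 42 4a) = 04 b6; tag = H(1f 1e 2f 04 b6) = 0422 ← matches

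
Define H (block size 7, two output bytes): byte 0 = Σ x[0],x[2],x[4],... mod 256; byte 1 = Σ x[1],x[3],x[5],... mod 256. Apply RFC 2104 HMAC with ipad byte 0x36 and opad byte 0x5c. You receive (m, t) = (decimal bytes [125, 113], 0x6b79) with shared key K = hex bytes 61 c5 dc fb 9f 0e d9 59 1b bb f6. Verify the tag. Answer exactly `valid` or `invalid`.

valid

Key hex bytes 61 c5 dc fb 9f 0e d9 59 1b bb f6 is 11 bytes > B = 7, so hash it first: H(key) = c6 e2, then zero-pad to 7 bytes: K' = c6 e2 00 00 00 00 00.
K' ⊕ ipad = f0 d4 36 36 36 36 36; K' ⊕ opad = 9a be 5c 5c 5c 5c 5c.
Inner hash: even-index sum = 515 mod 256 = 3; odd-index sum = 445 mod 256 = 189 → 03 bd.
Outer hash (recomputed tag): even-index sum = 619 mod 256 = 107; odd-index sum = 377 mod 256 = 121 → 6b 79.
Recomputed tag = 6b79; claimed = 6b79 → match.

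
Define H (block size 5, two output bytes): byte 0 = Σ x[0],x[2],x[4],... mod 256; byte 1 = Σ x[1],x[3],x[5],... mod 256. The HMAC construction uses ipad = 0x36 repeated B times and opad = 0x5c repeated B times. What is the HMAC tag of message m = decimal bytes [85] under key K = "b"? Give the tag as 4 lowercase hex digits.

b778

Key "b" = 62 is 1 byte ≤ B = 5; zero-pad to 5 bytes: K' = 62 00 00 00 00.
K' ⊕ ipad = 54 36 36 36 36.  K' ⊕ opad = 3e 5c 5c 5c 5c.
Inner input = (K'⊕ipad) ∥ m = 54 36 36 36 36 ∥ 55.
Inner hash: even-index sum = 192 mod 256 = 192; odd-index sum = 193 mod 256 = 193 → c0 c1.
Outer input = (K'⊕opad) ∥ inner = 3e 5c 5c 5c 5c ∥ c0 c1.
Outer hash (tag): even-index sum = 439 mod 256 = 183; odd-index sum = 376 mod 256 = 120 → b7 78.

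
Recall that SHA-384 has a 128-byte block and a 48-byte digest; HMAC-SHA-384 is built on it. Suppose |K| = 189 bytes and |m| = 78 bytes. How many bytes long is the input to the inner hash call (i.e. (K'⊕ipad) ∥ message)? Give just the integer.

Key is 189 > 128 bytes, so it is hashed to 48 bytes then zero-padded to 128: |K'| = 128.
Inner input = (K'⊕ipad) ∥ m → 128 + 78 = 206 bytes.

206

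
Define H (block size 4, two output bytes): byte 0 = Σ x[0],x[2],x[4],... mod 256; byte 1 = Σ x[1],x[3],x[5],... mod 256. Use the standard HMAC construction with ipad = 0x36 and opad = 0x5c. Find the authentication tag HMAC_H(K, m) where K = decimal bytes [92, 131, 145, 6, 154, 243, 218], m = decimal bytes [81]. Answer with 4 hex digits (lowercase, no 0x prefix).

77fc

Key decimal bytes [92, 131, 145, 6, 154, 243, 218] = 5c 83 91 06 9a f3 da is 7 bytes > B = 4, so hash it first: H(key) = 61 7c, then zero-pad to 4 bytes: K' = 61 7c 00 00.
K' ⊕ ipad = 57 4a 36 36.  K' ⊕ opad = 3d 20 5c 5c.
Inner input = (K'⊕ipad) ∥ m = 57 4a 36 36 ∥ 51.
Inner hash: even-index sum = 222 mod 256 = 222; odd-index sum = 128 mod 256 = 128 → de 80.
Outer input = (K'⊕opad) ∥ inner = 3d 20 5c 5c ∥ de 80.
Outer hash (tag): even-index sum = 375 mod 256 = 119; odd-index sum = 252 mod 256 = 252 → 77 fc.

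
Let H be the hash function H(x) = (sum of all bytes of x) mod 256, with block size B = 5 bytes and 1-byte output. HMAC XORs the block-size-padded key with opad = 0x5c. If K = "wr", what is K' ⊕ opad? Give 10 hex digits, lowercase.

Key "wr" = 77 72 is 2 bytes ≤ B = 5; zero-pad to 5 bytes: K' = 77 72 00 00 00.
XOR each byte with 0x5c: 77⊕5c=2b, 72⊕5c=2e, 00⊕5c=5c, 00⊕5c=5c, 00⊕5c=5c.

2b2e5c5c5c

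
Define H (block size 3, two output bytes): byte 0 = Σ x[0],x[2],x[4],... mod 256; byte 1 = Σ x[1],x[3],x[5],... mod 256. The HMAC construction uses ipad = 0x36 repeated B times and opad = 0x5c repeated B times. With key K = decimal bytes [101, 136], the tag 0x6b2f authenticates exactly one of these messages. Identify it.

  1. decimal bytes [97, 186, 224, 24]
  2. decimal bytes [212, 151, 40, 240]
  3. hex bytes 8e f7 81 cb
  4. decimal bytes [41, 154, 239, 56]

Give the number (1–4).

4

Key decimal bytes [101, 136] = 65 88 is 2 bytes ≤ B = 3; zero-pad to 3 bytes: K' = 65 88 00.
K' ⊕ ipad = 53 be 36; K' ⊕ opad = 39 d4 5c.
m1: inner = H(53 be 36 61 ba e0 18) = 5b ff; tag = H(39 d4 5c 5b ff) = 942f
m2: inner = H(53 be 36 d4 97 28 f0) = 10 ba; tag = H(39 d4 5c 10 ba) = 4fe4
m3: inner = H(53 be 36 8e f7 81 cb) = 4b cd; tag = H(39 d4 5c 4b cd) = 621f
m4: inner = H(53 be 36 29 9a ef 38) = 5b d6; tag = H(39 d4 5c 5b d6) = 6b2f ← matches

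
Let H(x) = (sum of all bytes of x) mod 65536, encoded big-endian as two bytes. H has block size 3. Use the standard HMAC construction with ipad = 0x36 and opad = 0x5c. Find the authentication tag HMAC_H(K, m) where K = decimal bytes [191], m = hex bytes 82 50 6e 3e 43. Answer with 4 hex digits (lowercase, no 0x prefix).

0253

Key decimal bytes [191] = bf is 1 byte ≤ B = 3; zero-pad to 3 bytes: K' = bf 00 00.
K' ⊕ ipad = 89 36 36.  K' ⊕ opad = e3 5c 5c.
Inner input = (K'⊕ipad) ∥ m = 89 36 36 ∥ 82 50 6e 3e 43.
Inner hash: sum = 137+54+54+130+80+110+62+67 = 694 → 02 b6.
Outer input = (K'⊕opad) ∥ inner = e3 5c 5c ∥ 02 b6.
Outer hash (tag): sum = 227+92+92+2+182 = 595 → 02 53.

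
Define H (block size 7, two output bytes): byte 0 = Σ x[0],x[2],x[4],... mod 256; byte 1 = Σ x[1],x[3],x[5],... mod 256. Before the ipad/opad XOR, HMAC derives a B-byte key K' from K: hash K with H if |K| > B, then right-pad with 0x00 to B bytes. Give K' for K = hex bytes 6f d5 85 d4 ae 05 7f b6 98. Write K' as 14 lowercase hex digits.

b9640000000000

|K| = 9 > B = 7, so first hash the key.
H(K): even-index sum = 697 mod 256 = 185; odd-index sum = 612 mod 256 = 100 → b9 64.
Zero-pad H(K) = b9 64 to 7 bytes: K' = b9 64 00 00 00 00 00.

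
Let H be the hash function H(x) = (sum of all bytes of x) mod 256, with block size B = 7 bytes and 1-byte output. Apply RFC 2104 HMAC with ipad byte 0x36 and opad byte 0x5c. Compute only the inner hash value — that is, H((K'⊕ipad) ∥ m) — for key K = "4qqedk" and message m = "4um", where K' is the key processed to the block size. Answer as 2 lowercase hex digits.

de

Key "4qqedk" = 34 71 71 65 64 6b is 6 bytes ≤ B = 7; zero-pad to 7 bytes: K' = 34 71 71 65 64 6b 00.
K' ⊕ ipad = 02 47 47 53 52 5d 36.
Inner input = 02 47 47 53 52 5d 36 ∥ 34 75 6d.
Inner hash: sum = 2+71+71+83+82+93+54+52+117+109 = 734; mod 256 = 222 → de.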